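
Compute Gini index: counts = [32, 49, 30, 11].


Probabilities: [32/122, 49/122, 30/122, 11/122] ≈ [0.2623, 0.4016, 0.2459, 0.0902]
Σpᵢ² = (1024 + 2401 + 900 + 121)/122² = 4446/14884
Gini = 1 - Σpᵢ² = 1 - 4446/14884 = 0.7013

0.7013


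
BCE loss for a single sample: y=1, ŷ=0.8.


BCE = -[y·ln(p) + (1-y)·ln(1-p)]
= -1·ln(0.8) - 0
= -ln(0.8) = 0.2231

0.2231


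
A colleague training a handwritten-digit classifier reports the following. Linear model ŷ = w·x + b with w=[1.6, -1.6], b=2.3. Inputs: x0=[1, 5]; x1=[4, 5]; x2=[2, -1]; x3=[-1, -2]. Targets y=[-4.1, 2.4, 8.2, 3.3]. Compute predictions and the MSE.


ŷ0 = (1.6)·(1) + (-1.6)·(5) + 2.3 = -4.1
ŷ1 = (1.6)·(4) + (-1.6)·(5) + 2.3 = 0.7
ŷ2 = (1.6)·(2) + (-1.6)·(-1) + 2.3 = 7.1
ŷ3 = (1.6)·(-1) + (-1.6)·(-2) + 2.3 = 3.9
errors² = [0.0, 2.89, 1.21, 0.36]
MSE = 4.4600/4 = 1.115

1.115


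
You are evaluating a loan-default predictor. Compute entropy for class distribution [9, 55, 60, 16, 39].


Probabilities: [9/179, 55/179, 60/179, 16/179, 39/179] ≈ [0.0503, 0.3073, 0.3352, 0.0894, 0.2179]
H = -((9/179)·log₂(9/179) + (55/179)·log₂(55/179) + (60/179)·log₂(60/179) + (16/179)·log₂(16/179) + (39/179)·log₂(39/179))
  = 2.059 bits

2.059 bits


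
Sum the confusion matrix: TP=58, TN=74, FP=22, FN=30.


Total = TP + TN + FP + FN
= 58 + 74 + 22 + 30
= 184
(Predicted positive: 80, predicted negative: 104)

184


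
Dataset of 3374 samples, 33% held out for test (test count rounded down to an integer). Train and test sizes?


Test = ⌊3374·33/100⌋ = 1113
Train = 3374 - 1113 = 2261

Train: 2261, Test: 1113


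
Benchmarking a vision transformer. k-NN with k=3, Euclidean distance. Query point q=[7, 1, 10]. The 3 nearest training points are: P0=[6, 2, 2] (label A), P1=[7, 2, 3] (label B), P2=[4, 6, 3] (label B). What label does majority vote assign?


d(q,P0) = 8.124  (label A)
d(q,P1) = 7.0711  (label B)
d(q,P2) = 9.1104  (label B)
Votes: A=1, B=2
Majority → B

B


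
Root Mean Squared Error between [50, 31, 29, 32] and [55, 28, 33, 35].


MSE = 59/4 = 14.75
RMSE = √(59/4) = 3.8406

3.8406


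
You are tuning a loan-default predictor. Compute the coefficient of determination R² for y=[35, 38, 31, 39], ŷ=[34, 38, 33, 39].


ȳ = 35.75
SS_res = Σ(y-ŷ)² = 5
SS_tot = Σ(y-ȳ)² = 38.75
R² = 1 - SS_res/SS_tot = 1 - 0.129 = 0.871

0.871


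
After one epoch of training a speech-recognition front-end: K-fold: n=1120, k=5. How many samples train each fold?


Fold size = 1120/5 = 224
Training per fold = 1120 - 224 = 896

896


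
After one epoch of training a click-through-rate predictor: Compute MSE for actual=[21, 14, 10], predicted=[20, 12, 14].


Squared errors: (21-20)²=1, (14-12)²=4, (10-14)²=16
Sum = 21
MSE = 21/3 = 7

7


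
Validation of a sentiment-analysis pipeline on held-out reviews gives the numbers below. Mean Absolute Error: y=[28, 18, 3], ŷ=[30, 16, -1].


Absolute errors: |28-30|=2, |18-16|=2, |3+ 1|=4
Sum = 8
MAE = 8/3 = 8/3

8/3


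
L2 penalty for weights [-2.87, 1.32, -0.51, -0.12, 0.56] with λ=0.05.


‖w‖₂² = (-2.87)² + (1.32)² + (-0.51)² + (-0.12)² + (0.56)²
     = 8.2369 + 1.7424 + 0.2601 + 0.0144 + 0.3136
     = 10.5674
λ·‖w‖₂² = 0.05·10.5674 = 0.52837

0.52837


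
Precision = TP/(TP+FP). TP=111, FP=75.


Precision = TP/(TP+FP)
= 111/(111+75)
= 111/186 = 59.68%

59.68%


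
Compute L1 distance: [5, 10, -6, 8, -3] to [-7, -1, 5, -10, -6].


d = |5+ 7| + |10+ 1| + |-6-5| + |8+ 10| + |-3+ 6|
  = 12 + 11 + 11 + 18 + 3
  = 55

55


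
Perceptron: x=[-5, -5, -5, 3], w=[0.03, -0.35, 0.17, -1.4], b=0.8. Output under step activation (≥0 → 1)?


z = (-5)·(0.03) + (-5)·(-0.35) + (-5)·(0.17) + (3)·(-1.4) + 0.8
  = -2.65
step(z) = 0 (z<0)

0


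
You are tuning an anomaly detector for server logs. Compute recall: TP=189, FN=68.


Recall = TP/(TP+FN)
= 189/(189+68)
= 189/257 = 73.54%

73.54%


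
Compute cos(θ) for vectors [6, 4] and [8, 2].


A·B = 6·8 + 4·2 = 56
‖A‖ = √52 = 7.2111, ‖B‖ = √68 = 8.2462
cos = 56/(√52·√68) = 56/√3536 = 0.9417

0.9417


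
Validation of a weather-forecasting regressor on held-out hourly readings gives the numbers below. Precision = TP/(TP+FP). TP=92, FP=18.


Precision = TP/(TP+FP)
= 92/(92+18)
= 92/110 = 83.64%

83.64%


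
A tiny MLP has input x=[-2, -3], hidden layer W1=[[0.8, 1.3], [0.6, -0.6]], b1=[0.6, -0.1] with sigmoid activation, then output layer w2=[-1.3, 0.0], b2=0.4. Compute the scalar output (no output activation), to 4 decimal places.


z1[0] = (0.8)·(-2) + (1.3)·(-3) + 0.6 = -4.9
z1[1] = (0.6)·(-2) + (-0.6)·(-3) - 0.1 = 0.5
h = sigmoid(z1) = [0.0074, 0.6225]
output = (-1.3)·(0.0074) + (0.0)·(0.6225) + 0.4 = 0.3904

0.3904


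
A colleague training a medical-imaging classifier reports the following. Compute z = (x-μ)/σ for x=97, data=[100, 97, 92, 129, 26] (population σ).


μ = 88.8, σ = 33.9494
z = (97 - 88.8)/33.9494 = 0.2415

0.2415


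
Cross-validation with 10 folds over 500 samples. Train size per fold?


Fold size = 500/10 = 50
Training per fold = 500 - 50 = 450

450


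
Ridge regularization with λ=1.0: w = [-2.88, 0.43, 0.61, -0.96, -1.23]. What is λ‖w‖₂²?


‖w‖₂² = (-2.88)² + (0.43)² + (0.61)² + (-0.96)² + (-1.23)²
     = 8.2944 + 0.1849 + 0.3721 + 0.9216 + 1.5129
     = 11.2859
λ·‖w‖₂² = 1.0·11.2859 = 11.2859

11.2859


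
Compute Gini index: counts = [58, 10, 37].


Probabilities: [58/105, 10/105, 37/105] ≈ [0.5524, 0.0952, 0.3524]
Σpᵢ² = (3364 + 100 + 1369)/105² = 4833/11025
Gini = 1 - Σpᵢ² = 1 - 4833/11025 = 0.5616

0.5616


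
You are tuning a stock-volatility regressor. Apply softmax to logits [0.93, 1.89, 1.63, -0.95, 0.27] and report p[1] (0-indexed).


Exponentials: e^0.93=2.5345, e^1.89=6.6194, e^1.63=5.1039, e^-0.95=0.3867, e^0.27=1.31
Sum = 15.9545
Softmax = [0.1589, 0.4149, 0.3199, 0.0242, 0.0821]
p[1] = 6.6194/15.9545 = 0.4149

0.4149


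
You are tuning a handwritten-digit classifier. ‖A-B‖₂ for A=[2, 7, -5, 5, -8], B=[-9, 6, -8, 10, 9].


d = √((2+ 9)² + (7-6)² + (-5+ 8)² + (5-10)² + (-8-9)²)
  = √(121 + 1 + 9 + 25 + 289)
  = √445 = 21.095

21.095


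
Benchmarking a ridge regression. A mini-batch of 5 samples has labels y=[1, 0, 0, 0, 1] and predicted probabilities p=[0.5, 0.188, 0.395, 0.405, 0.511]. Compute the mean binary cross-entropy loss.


L[0] = -ln(0.5) = 0.6931
L[1] = -ln(1-0.188) = -ln(0.812) = 0.2083
L[2] = -ln(1-0.395) = -ln(0.605) = 0.5025
L[3] = -ln(1-0.405) = -ln(0.595) = 0.5192
L[4] = -ln(0.511) = 0.6714
mean = (0.6931 + 0.2083 + 0.5025 + 0.5192 + 0.6714)/5 = 0.5189

0.5189


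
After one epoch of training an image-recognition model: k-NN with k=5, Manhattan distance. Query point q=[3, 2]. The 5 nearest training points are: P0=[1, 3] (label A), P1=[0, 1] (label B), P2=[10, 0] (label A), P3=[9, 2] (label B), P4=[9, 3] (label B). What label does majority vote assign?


d(q,P0) = 3  (label A)
d(q,P1) = 4  (label B)
d(q,P2) = 9  (label A)
d(q,P3) = 6  (label B)
d(q,P4) = 7  (label B)
Votes: A=2, B=3
Majority → B

B


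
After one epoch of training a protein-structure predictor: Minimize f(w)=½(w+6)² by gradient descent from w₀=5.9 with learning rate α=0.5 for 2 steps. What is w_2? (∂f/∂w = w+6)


step 1: grad = 5.9+6 = 11.9; w = 5.9 - 0.5·(11.9) = -0.05
step 2: grad = -0.05+6 = 5.95; w = -0.05 - 0.5·(5.95) = -3.025

-3.025


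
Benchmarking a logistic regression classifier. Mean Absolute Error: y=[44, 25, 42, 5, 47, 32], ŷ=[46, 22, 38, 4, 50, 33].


Absolute errors: |44-46|=2, |25-22|=3, |42-38|=4, |5-4|=1, |47-50|=3, |32-33|=1
Sum = 14
MAE = 14/6 = 7/3

7/3


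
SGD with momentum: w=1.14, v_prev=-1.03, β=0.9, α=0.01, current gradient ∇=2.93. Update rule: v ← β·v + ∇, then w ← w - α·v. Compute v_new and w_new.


v_new = 0.9·-1.03 + 2.93 = -0.927 + 2.93 = 2.003
w_new = 1.14 - 0.01·2.003 = 1.14 - 0.02003 = 1.11997

v_new=2.003, w_new=1.11997


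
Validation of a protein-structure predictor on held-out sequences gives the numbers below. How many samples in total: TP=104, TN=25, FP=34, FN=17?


Total = TP + TN + FP + FN
= 104 + 25 + 34 + 17
= 180
(Predicted positive: 138, predicted negative: 42)

180


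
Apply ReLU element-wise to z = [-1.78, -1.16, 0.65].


ReLU(-1.78) = max(0, -1.78) = 0.0
ReLU(-1.16) = max(0, -1.16) = 0.0
ReLU(0.65) = max(0, 0.65) = 0.65
result = [0.0, 0.0, 0.65]

[0.0, 0.0, 0.65]


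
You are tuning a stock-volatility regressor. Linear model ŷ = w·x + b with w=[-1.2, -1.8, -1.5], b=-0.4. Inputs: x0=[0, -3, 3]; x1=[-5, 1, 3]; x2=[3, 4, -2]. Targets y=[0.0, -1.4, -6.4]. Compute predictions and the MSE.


ŷ0 = (-1.2)·(0) + (-1.8)·(-3) + (-1.5)·(3) - 0.4 = 0.5
ŷ1 = (-1.2)·(-5) + (-1.8)·(1) + (-1.5)·(3) - 0.4 = -0.7
ŷ2 = (-1.2)·(3) + (-1.8)·(4) + (-1.5)·(-2) - 0.4 = -8.2
errors² = [0.25, 0.49, 3.24]
MSE = 3.9800/3 = 1.3267

1.3267


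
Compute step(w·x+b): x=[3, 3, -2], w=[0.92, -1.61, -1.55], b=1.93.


z = (3)·(0.92) + (3)·(-1.61) + (-2)·(-1.55) + 1.93
  = 2.96
step(z) = 1 (z≥0)

1


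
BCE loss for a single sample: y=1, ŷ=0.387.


BCE = -[y·ln(p) + (1-y)·ln(1-p)]
= -1·ln(0.387) - 0
= -ln(0.387) = 0.9493

0.9493


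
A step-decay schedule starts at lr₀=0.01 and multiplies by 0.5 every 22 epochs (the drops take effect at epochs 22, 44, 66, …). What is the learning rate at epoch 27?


n_drops = ⌊27/22⌋ = 1
lr = 0.01·0.5^1 = 0.01·0.5 = 0.005

0.005


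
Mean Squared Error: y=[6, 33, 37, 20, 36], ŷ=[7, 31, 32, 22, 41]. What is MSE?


Squared errors: (6-7)²=1, (33-31)²=4, (37-32)²=25, (20-22)²=4, (36-41)²=25
Sum = 59
MSE = 59/5 = 59/5

59/5


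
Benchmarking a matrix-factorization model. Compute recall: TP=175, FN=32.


Recall = TP/(TP+FN)
= 175/(175+32)
= 175/207 = 84.54%

84.54%


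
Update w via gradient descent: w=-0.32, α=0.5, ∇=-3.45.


w_new = w - α·∇
= -0.32 - 0.5·-3.45
= -0.32 + 1.725
= 1.405

1.405


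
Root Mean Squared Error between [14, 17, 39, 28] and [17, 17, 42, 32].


MSE = 34/4 = 8.5
RMSE = √(34/4) = 2.9155

2.9155


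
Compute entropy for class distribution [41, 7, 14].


Probabilities: [41/62, 7/62, 14/62] ≈ [0.6613, 0.1129, 0.2258]
H = -((41/62)·log₂(41/62) + (7/62)·log₂(7/62) + (14/62)·log₂(14/62))
  = 1.2346 bits

1.2346 bits


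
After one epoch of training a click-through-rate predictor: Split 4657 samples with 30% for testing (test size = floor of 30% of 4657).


Test = ⌊4657·30/100⌋ = 1397
Train = 4657 - 1397 = 3260

Train: 3260, Test: 1397


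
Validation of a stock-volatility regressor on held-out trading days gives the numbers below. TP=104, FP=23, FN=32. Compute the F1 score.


Precision = 104/127 = 0.8189
Recall = 104/136 = 0.7647
F1 = 2·P·R/(P+R) = 2·TP/(2·TP+FP+FN) = 208/(208+23+32) = 208/263 = 0.7909

0.7909


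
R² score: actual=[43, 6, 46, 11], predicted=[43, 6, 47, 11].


ȳ = 26.5
SS_res = Σ(y-ŷ)² = 1
SS_tot = Σ(y-ȳ)² = 1313
R² = 1 - SS_res/SS_tot = 1 - 0.0008 = 0.9992

0.9992


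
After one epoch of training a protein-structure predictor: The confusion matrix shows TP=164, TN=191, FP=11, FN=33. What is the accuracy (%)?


Accuracy = (TP+TN)/(TP+TN+FP+FN)
= (164+191)/(399)
= 355/399 = 88.97%

88.97%


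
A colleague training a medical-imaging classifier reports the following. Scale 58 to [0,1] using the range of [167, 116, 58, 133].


min=58, max=167
(58-58)/(167-58) = 0/109 = 0.0

0.0


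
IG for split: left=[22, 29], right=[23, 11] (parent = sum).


Parent = [45, 40], H_parent = 0.9975
H_left = 0.9864 (n=51), H_right = 0.9082 (n=34)
H_children = (51/85)·0.9864 + (34/85)·0.9082 = 0.9551
IG = 0.9975 - 0.9551 = 0.0424

0.0424


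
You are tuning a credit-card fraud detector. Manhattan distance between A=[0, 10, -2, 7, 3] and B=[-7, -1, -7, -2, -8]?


d = |0+ 7| + |10+ 1| + |-2+ 7| + |7+ 2| + |3+ 8|
  = 7 + 11 + 5 + 9 + 11
  = 43

43


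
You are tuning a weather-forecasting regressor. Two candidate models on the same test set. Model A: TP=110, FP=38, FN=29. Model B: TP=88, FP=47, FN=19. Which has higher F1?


Model A: P=110/148=0.7432, R=110/139=0.7914, F1=2PR/(P+R)=2TP/(2TP+FP+FN)=220/287=0.7666
Model B: P=88/135=0.6519, R=88/107=0.8224, F1=2PR/(P+R)=2TP/(2TP+FP+FN)=176/242=0.7273
0.7666 > 0.7273 → Model A

Model A


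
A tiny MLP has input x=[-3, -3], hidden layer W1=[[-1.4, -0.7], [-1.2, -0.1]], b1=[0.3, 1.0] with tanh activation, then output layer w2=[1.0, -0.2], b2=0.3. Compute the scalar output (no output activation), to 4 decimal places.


z1[0] = (-1.4)·(-3) + (-0.7)·(-3) + 0.3 = 6.6
z1[1] = (-1.2)·(-3) + (-0.1)·(-3) + 1.0 = 4.9
h = tanh(z1) = [1.0, 0.9999]
output = (1.0)·(1.0) + (-0.2)·(0.9999) + 0.3 = 1.1

1.1


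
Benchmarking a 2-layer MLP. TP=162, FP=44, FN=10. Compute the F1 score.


Precision = 162/206 = 0.7864
Recall = 162/172 = 0.9419
F1 = 2·P·R/(P+R) = 2·TP/(2·TP+FP+FN) = 324/(324+44+10) = 324/378 = 0.8571

0.8571


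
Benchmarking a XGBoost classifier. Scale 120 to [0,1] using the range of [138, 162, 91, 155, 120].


min=91, max=162
(120-91)/(162-91) = 29/71 = 0.4085

0.4085


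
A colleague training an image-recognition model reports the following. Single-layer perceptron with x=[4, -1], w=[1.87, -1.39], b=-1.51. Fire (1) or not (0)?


z = (4)·(1.87) + (-1)·(-1.39) - 1.51
  = 7.36
step(z) = 1 (z≥0)

1


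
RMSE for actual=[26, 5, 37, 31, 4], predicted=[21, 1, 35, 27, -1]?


MSE = 86/5 = 17.2
RMSE = √(86/5) = 4.1473

4.1473


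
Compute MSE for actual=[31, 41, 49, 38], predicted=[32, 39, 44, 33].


Squared errors: (31-32)²=1, (41-39)²=4, (49-44)²=25, (38-33)²=25
Sum = 55
MSE = 55/4 = 55/4

55/4


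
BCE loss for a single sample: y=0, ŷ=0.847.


BCE = -[y·ln(p) + (1-y)·ln(1-p)]
= -0 - 1·ln(1-0.847)
= -ln(0.153) = 1.8773

1.8773


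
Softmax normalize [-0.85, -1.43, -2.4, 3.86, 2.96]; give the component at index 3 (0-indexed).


Exponentials: e^-0.85=0.4274, e^-1.43=0.2393, e^-2.4=0.0907, e^3.86=47.4654, e^2.96=19.298
Sum = 67.5208
Softmax = [0.0063, 0.0035, 0.0013, 0.703, 0.2858]
p[3] = 47.4654/67.5208 = 0.703

0.703


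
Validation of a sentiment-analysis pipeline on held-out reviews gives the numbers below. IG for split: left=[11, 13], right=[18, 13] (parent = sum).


Parent = [29, 26], H_parent = 0.9979
H_left = 0.995 (n=24), H_right = 0.9812 (n=31)
H_children = (24/55)·0.995 + (31/55)·0.9812 = 0.9872
IG = 0.9979 - 0.9872 = 0.0107

0.0107


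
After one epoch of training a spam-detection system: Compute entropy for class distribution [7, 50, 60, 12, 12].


Probabilities: [7/141, 50/141, 60/141, 12/141, 12/141] ≈ [0.0496, 0.3546, 0.4255, 0.0851, 0.0851]
H = -((7/141)·log₂(7/141) + (50/141)·log₂(50/141) + (60/141)·log₂(60/141) + (12/141)·log₂(12/141) + (12/141)·log₂(12/141))
  = 1.875 bits

1.875 bits


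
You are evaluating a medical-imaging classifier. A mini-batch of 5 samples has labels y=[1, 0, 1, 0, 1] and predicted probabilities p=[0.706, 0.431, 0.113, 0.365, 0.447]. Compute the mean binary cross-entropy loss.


L[0] = -ln(0.706) = 0.3481
L[1] = -ln(1-0.431) = -ln(0.569) = 0.5639
L[2] = -ln(0.113) = 2.1804
L[3] = -ln(1-0.365) = -ln(0.635) = 0.4541
L[4] = -ln(0.447) = 0.8052
mean = (0.3481 + 0.5639 + 2.1804 + 0.4541 + 0.8052)/5 = 0.8703

0.8703


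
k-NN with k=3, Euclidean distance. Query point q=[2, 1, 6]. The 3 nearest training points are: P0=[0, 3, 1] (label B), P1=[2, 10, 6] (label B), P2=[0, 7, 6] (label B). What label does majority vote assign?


d(q,P0) = 5.7446  (label B)
d(q,P1) = 9.0  (label B)
d(q,P2) = 6.3246  (label B)
Votes: A=0, B=3
Majority → B

B


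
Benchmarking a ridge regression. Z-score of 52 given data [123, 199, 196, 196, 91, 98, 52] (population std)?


μ = 136.4286, σ = 55.8847
z = (52 - 136.4286)/55.8847 = -1.5108

-1.5108


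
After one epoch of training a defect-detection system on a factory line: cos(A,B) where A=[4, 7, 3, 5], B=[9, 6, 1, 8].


A·B = 4·9 + 7·6 + 3·1 + 5·8 = 121
‖A‖ = √99 = 9.9499, ‖B‖ = √182 = 13.4907
cos = 121/(√99·√182) = 121/√18018 = 0.9014

0.9014


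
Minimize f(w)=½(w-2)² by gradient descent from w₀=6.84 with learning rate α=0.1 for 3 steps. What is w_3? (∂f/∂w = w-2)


step 1: grad = 6.84-2 = 4.84; w = 6.84 - 0.1·(4.84) = 6.356
step 2: grad = 6.356-2 = 4.356; w = 6.356 - 0.1·(4.356) = 5.9204
step 3: grad = 5.9204-2 = 3.9204; w = 5.9204 - 0.1·(3.9204) = 5.52836

5.52836


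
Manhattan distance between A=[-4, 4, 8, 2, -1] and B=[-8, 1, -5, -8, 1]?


d = |-4+ 8| + |4-1| + |8+ 5| + |2+ 8| + |-1-1|
  = 4 + 3 + 13 + 10 + 2
  = 32

32


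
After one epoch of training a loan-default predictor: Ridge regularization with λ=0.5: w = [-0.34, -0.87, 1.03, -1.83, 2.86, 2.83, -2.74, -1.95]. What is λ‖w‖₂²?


‖w‖₂² = (-0.34)² + (-0.87)² + (1.03)² + (-1.83)² + (2.86)² + (2.83)² + (-2.74)² + (-1.95)²
     = 0.1156 + 0.7569 + 1.0609 + 3.3489 + 8.1796 + 8.0089 + 7.5076 + 3.8025
     = 32.7809
λ·‖w‖₂² = 0.5·32.7809 = 16.39045

16.39045


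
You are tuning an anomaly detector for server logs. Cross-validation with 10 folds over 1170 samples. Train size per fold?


Fold size = 1170/10 = 117
Training per fold = 1170 - 117 = 1053

1053


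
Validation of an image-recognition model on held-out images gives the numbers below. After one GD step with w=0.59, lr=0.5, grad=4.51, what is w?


w_new = w - α·∇
= 0.59 - 0.5·4.51
= 0.59 - 2.255
= -1.665

-1.665


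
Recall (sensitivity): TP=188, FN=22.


Recall = TP/(TP+FN)
= 188/(188+22)
= 188/210 = 89.52%

89.52%


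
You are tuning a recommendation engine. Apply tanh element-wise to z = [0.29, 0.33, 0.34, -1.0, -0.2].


tanh(0.29) = 0.2821
tanh(0.33) = 0.3185
tanh(0.34) = 0.3275
tanh(-1.0) = -0.7616
tanh(-0.2) = -0.1974
result = [0.2821, 0.3185, 0.3275, -0.7616, -0.1974]

[0.2821, 0.3185, 0.3275, -0.7616, -0.1974]


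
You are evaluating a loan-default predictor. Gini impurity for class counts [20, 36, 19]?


Probabilities: [20/75, 36/75, 19/75] ≈ [0.2667, 0.48, 0.2533]
Σpᵢ² = (400 + 1296 + 361)/75² = 2057/5625
Gini = 1 - Σpᵢ² = 1 - 2057/5625 = 0.6343

0.6343


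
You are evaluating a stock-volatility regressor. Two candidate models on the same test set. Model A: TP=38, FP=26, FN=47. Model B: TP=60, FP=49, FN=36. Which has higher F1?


Model A: P=38/64=0.5938, R=38/85=0.4471, F1=2PR/(P+R)=2TP/(2TP+FP+FN)=76/149=0.5101
Model B: P=60/109=0.5505, R=60/96=0.625, F1=2PR/(P+R)=2TP/(2TP+FP+FN)=120/205=0.5854
0.5101 < 0.5854 → Model B

Model B


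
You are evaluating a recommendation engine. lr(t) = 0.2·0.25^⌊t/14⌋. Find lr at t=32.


n_drops = ⌊32/14⌋ = 2
lr = 0.2·0.25^2 = 0.2·0.0625 = 0.0125

0.0125


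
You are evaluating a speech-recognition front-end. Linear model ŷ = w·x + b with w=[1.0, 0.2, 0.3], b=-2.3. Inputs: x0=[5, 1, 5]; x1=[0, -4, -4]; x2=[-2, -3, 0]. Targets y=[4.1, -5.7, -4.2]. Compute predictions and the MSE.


ŷ0 = (1.0)·(5) + (0.2)·(1) + (0.3)·(5) - 2.3 = 4.4
ŷ1 = (1.0)·(0) + (0.2)·(-4) + (0.3)·(-4) - 2.3 = -4.3
ŷ2 = (1.0)·(-2) + (0.2)·(-3) + (0.3)·(0) - 2.3 = -4.9
errors² = [0.09, 1.96, 0.49]
MSE = 2.5400/3 = 0.8467

0.8467


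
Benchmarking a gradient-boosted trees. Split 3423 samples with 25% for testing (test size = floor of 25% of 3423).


Test = ⌊3423·25/100⌋ = 855
Train = 3423 - 855 = 2568

Train: 2568, Test: 855


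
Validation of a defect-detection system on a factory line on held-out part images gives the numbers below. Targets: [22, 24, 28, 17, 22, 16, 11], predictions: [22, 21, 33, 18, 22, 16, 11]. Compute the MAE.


Absolute errors: |22-22|=0, |24-21|=3, |28-33|=5, |17-18|=1, |22-22|=0, |16-16|=0, |11-11|=0
Sum = 9
MAE = 9/7 = 9/7

9/7


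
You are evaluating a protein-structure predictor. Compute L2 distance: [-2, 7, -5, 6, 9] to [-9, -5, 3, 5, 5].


d = √((-2+ 9)² + (7+ 5)² + (-5-3)² + (6-5)² + (9-5)²)
  = √(49 + 144 + 64 + 1 + 16)
  = √274 = 16.5529

16.5529


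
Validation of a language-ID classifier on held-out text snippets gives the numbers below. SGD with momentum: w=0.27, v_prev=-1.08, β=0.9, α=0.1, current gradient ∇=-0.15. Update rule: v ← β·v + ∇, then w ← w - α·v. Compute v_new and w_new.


v_new = 0.9·-1.08 - 0.15 = -0.972 - 0.15 = -1.122
w_new = 0.27 - 0.1·-1.122 = 0.27 + 0.1122 = 0.3822

v_new=-1.122, w_new=0.3822


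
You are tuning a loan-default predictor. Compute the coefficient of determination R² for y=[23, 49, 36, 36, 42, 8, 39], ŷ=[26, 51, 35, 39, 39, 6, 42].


ȳ = 33.2857
SS_res = Σ(y-ŷ)² = 45
SS_tot = Σ(y-ȳ)² = 1115.43
R² = 1 - SS_res/SS_tot = 1 - 0.0403 = 0.9597

0.9597


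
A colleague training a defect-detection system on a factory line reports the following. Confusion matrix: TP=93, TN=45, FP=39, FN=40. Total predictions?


Total = TP + TN + FP + FN
= 93 + 45 + 39 + 40
= 217
(Predicted positive: 132, predicted negative: 85)

217


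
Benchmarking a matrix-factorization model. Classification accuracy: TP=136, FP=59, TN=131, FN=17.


Accuracy = (TP+TN)/(TP+TN+FP+FN)
= (136+131)/(343)
= 267/343 = 77.84%

77.84%


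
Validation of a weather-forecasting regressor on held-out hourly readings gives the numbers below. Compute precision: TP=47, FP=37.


Precision = TP/(TP+FP)
= 47/(47+37)
= 47/84 = 55.95%

55.95%


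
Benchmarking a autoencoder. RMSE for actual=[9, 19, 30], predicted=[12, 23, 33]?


MSE = 34/3 = 11.3333
RMSE = √(34/3) = 3.3665

3.3665


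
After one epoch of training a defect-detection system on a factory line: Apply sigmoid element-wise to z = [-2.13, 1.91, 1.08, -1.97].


σ(-2.13) = 1/(1+e^2.13) = 0.1062
σ(1.91) = 1/(1+e^-1.91) = 0.871
σ(1.08) = 1/(1+e^-1.08) = 0.7465
σ(-1.97) = 1/(1+e^1.97) = 0.1224
result = [0.1062, 0.871, 0.7465, 0.1224]

[0.1062, 0.871, 0.7465, 0.1224]


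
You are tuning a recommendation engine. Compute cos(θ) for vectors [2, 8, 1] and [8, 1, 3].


A·B = 2·8 + 8·1 + 1·3 = 27
‖A‖ = √69 = 8.3066, ‖B‖ = √74 = 8.6023
cos = 27/(√69·√74) = 27/√5106 = 0.3779

0.3779


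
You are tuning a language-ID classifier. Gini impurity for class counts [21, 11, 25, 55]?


Probabilities: [21/112, 11/112, 25/112, 55/112] ≈ [0.1875, 0.0982, 0.2232, 0.4911]
Σpᵢ² = (441 + 121 + 625 + 3025)/112² = 4212/12544
Gini = 1 - Σpᵢ² = 1 - 4212/12544 = 0.6642

0.6642


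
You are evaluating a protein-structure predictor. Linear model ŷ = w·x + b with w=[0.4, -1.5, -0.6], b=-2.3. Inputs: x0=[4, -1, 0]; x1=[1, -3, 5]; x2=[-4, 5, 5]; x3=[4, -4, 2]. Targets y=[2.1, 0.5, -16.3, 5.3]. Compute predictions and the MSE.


ŷ0 = (0.4)·(4) + (-1.5)·(-1) + (-0.6)·(0) - 2.3 = 0.8
ŷ1 = (0.4)·(1) + (-1.5)·(-3) + (-0.6)·(5) - 2.3 = -0.4
ŷ2 = (0.4)·(-4) + (-1.5)·(5) + (-0.6)·(5) - 2.3 = -14.4
ŷ3 = (0.4)·(4) + (-1.5)·(-4) + (-0.6)·(2) - 2.3 = 4.1
errors² = [1.69, 0.81, 3.61, 1.44]
MSE = 7.5500/4 = 1.8875

1.8875


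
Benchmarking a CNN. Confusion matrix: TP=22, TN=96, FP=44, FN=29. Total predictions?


Total = TP + TN + FP + FN
= 22 + 96 + 44 + 29
= 191
(Predicted positive: 66, predicted negative: 125)

191


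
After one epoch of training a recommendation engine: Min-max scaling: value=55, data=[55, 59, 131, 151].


min=55, max=151
(55-55)/(151-55) = 0/96 = 0.0

0.0


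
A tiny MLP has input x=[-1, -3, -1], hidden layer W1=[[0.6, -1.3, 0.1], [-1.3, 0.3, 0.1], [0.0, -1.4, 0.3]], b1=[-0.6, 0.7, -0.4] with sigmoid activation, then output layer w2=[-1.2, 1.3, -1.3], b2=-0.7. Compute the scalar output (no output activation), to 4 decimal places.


z1[0] = (0.6)·(-1) + (-1.3)·(-3) + (0.1)·(-1) - 0.6 = 2.6
z1[1] = (-1.3)·(-1) + (0.3)·(-3) + (0.1)·(-1) + 0.7 = 1.0
z1[2] = (0.0)·(-1) + (-1.4)·(-3) + (0.3)·(-1) - 0.4 = 3.5
h = sigmoid(z1) = [0.9309, 0.7311, 0.9707]
output = (-1.2)·(0.9309) + (1.3)·(0.7311) + (-1.3)·(0.9707) - 0.7 = -2.1286

-2.1286


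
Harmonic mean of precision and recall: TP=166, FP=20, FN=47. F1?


Precision = 166/186 = 0.8925
Recall = 166/213 = 0.7793
F1 = 2·P·R/(P+R) = 2·TP/(2·TP+FP+FN) = 332/(332+20+47) = 332/399 = 0.8321

0.8321


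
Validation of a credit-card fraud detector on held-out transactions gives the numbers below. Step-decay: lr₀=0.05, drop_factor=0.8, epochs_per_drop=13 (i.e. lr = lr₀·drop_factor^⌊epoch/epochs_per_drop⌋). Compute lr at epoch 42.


n_drops = ⌊42/13⌋ = 3
lr = 0.05·0.8^3 = 0.05·0.512 = 0.0256

0.0256


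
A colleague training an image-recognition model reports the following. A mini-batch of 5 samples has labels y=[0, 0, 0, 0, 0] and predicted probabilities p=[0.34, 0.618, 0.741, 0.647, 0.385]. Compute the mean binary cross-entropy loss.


L[0] = -ln(1-0.34) = -ln(0.66) = 0.4155
L[1] = -ln(1-0.618) = -ln(0.382) = 0.9623
L[2] = -ln(1-0.741) = -ln(0.259) = 1.3509
L[3] = -ln(1-0.647) = -ln(0.353) = 1.0413
L[4] = -ln(1-0.385) = -ln(0.615) = 0.4861
mean = (0.4155 + 0.9623 + 1.3509 + 1.0413 + 0.4861)/5 = 0.8512

0.8512


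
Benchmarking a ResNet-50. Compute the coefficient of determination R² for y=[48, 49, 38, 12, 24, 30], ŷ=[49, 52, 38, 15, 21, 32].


ȳ = 33.5
SS_res = Σ(y-ŷ)² = 32
SS_tot = Σ(y-ȳ)² = 1035.5
R² = 1 - SS_res/SS_tot = 1 - 0.0309 = 0.9691

0.9691


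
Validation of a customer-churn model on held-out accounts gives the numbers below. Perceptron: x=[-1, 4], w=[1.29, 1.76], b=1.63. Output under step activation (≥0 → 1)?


z = (-1)·(1.29) + (4)·(1.76) + 1.63
  = 7.38
step(z) = 1 (z≥0)

1


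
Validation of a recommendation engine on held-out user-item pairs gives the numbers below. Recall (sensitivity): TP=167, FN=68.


Recall = TP/(TP+FN)
= 167/(167+68)
= 167/235 = 71.06%

71.06%


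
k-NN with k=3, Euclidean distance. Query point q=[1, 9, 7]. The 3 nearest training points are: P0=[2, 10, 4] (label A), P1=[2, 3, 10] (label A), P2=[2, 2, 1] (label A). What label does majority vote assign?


d(q,P0) = 3.3166  (label A)
d(q,P1) = 6.7823  (label A)
d(q,P2) = 9.2736  (label A)
Votes: A=3, B=0
Majority → A

A


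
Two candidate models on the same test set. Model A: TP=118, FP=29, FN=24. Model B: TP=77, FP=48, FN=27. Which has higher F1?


Model A: P=118/147=0.8027, R=118/142=0.831, F1=2PR/(P+R)=2TP/(2TP+FP+FN)=236/289=0.8166
Model B: P=77/125=0.616, R=77/104=0.7404, F1=2PR/(P+R)=2TP/(2TP+FP+FN)=154/229=0.6725
0.8166 > 0.6725 → Model A

Model A


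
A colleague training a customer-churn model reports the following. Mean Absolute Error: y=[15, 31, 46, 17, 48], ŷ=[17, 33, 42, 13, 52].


Absolute errors: |15-17|=2, |31-33|=2, |46-42|=4, |17-13|=4, |48-52|=4
Sum = 16
MAE = 16/5 = 16/5

16/5


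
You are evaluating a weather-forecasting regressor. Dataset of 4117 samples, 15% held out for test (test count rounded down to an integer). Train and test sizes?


Test = ⌊4117·15/100⌋ = 617
Train = 4117 - 617 = 3500

Train: 3500, Test: 617


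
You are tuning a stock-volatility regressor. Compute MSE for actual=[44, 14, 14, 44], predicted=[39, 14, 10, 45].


Squared errors: (44-39)²=25, (14-14)²=0, (14-10)²=16, (44-45)²=1
Sum = 42
MSE = 42/4 = 21/2

21/2


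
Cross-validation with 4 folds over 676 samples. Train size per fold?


Fold size = 676/4 = 169
Training per fold = 676 - 169 = 507

507


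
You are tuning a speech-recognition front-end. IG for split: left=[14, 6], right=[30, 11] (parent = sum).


Parent = [44, 17], H_parent = 0.8537
H_left = 0.8813 (n=20), H_right = 0.839 (n=41)
H_children = (20/61)·0.8813 + (41/61)·0.839 = 0.8529
IG = 0.8537 - 0.8529 = 0.0008

0.0008


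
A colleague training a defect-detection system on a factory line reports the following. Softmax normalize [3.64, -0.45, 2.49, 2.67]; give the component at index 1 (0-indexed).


Exponentials: e^3.64=38.0918, e^-0.45=0.6376, e^2.49=12.0613, e^2.67=14.44
Sum = 65.2307
Softmax = [0.584, 0.0098, 0.1849, 0.2214]
p[1] = 0.6376/65.2307 = 0.0098

0.0098


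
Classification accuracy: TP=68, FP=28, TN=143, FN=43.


Accuracy = (TP+TN)/(TP+TN+FP+FN)
= (68+143)/(282)
= 211/282 = 74.82%

74.82%


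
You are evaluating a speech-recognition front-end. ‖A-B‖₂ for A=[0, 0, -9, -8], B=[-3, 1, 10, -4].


d = √((0+ 3)² + (0-1)² + (-9-10)² + (-8+ 4)²)
  = √(9 + 1 + 361 + 16)
  = √387 = 19.6723

19.6723


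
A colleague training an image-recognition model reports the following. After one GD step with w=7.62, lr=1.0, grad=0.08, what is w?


w_new = w - α·∇
= 7.62 - 1.0·0.08
= 7.62 - 0.08
= 7.54

7.54


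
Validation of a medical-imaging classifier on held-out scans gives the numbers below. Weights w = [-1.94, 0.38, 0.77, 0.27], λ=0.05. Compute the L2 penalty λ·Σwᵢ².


‖w‖₂² = (-1.94)² + (0.38)² + (0.77)² + (0.27)²
     = 3.7636 + 0.1444 + 0.5929 + 0.0729
     = 4.5738
λ·‖w‖₂² = 0.05·4.5738 = 0.22869

0.22869


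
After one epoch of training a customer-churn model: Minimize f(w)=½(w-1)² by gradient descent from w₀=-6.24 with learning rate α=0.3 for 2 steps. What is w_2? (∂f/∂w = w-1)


step 1: grad = -6.24-1 = -7.24; w = -6.24 - 0.3·(-7.24) = -4.068
step 2: grad = -4.068-1 = -5.068; w = -4.068 - 0.3·(-5.068) = -2.5476

-2.5476


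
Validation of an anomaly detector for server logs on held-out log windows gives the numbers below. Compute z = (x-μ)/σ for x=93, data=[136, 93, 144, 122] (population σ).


μ = 123.75, σ = 19.4213
z = (93 - 123.75)/19.4213 = -1.5833

-1.5833


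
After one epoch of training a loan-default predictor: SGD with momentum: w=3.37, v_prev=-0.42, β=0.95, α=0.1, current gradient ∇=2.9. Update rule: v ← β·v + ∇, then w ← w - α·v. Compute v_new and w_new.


v_new = 0.95·-0.42 + 2.9 = -0.399 + 2.9 = 2.501
w_new = 3.37 - 0.1·2.501 = 3.37 - 0.2501 = 3.1199

v_new=2.501, w_new=3.1199


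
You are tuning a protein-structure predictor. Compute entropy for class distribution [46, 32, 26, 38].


Probabilities: [46/142, 32/142, 26/142, 38/142] ≈ [0.3239, 0.2254, 0.1831, 0.2676]
H = -((46/142)·log₂(46/142) + (32/142)·log₂(32/142) + (26/142)·log₂(26/142) + (38/142)·log₂(38/142))
  = 1.9686 bits

1.9686 bits


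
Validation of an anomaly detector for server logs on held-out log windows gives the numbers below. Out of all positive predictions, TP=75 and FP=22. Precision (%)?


Precision = TP/(TP+FP)
= 75/(75+22)
= 75/97 = 77.32%

77.32%


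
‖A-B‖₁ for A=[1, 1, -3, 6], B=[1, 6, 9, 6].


d = |1-1| + |1-6| + |-3-9| + |6-6|
  = 0 + 5 + 12 + 0
  = 17

17


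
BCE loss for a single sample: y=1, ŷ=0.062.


BCE = -[y·ln(p) + (1-y)·ln(1-p)]
= -1·ln(0.062) - 0
= -ln(0.062) = 2.7806

2.7806


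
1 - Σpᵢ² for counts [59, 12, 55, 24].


Probabilities: [59/150, 12/150, 55/150, 24/150] ≈ [0.3933, 0.08, 0.3667, 0.16]
Σpᵢ² = (3481 + 144 + 3025 + 576)/150² = 7226/22500
Gini = 1 - Σpᵢ² = 1 - 7226/22500 = 0.6788

0.6788


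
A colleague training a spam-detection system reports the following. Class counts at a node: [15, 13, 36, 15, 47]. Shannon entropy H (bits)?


Probabilities: [15/126, 13/126, 36/126, 15/126, 47/126] ≈ [0.119, 0.1032, 0.2857, 0.119, 0.373]
H = -((15/126)·log₂(15/126) + (13/126)·log₂(13/126) + (36/126)·log₂(36/126) + (15/126)·log₂(15/126) + (47/126)·log₂(47/126))
  = 2.1162 bits

2.1162 bits


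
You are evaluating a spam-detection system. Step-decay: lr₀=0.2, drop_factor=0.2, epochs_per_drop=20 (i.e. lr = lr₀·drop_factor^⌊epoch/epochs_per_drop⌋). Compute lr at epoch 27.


n_drops = ⌊27/20⌋ = 1
lr = 0.2·0.2^1 = 0.2·0.2 = 0.04

0.04


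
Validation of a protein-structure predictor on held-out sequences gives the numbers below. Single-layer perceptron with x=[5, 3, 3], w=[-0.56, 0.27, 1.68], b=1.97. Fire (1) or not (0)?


z = (5)·(-0.56) + (3)·(0.27) + (3)·(1.68) + 1.97
  = 5.02
step(z) = 1 (z≥0)

1


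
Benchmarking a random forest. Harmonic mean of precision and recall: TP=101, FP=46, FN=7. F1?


Precision = 101/147 = 0.6871
Recall = 101/108 = 0.9352
F1 = 2·P·R/(P+R) = 2·TP/(2·TP+FP+FN) = 202/(202+46+7) = 202/255 = 0.7922

0.7922


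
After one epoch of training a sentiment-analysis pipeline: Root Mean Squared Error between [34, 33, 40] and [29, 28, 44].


MSE = 66/3 = 22
RMSE = √(66/3) = 4.6904

4.6904


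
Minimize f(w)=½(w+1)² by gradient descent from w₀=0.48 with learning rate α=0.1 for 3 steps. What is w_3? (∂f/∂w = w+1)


step 1: grad = 0.48+1 = 1.48; w = 0.48 - 0.1·(1.48) = 0.332
step 2: grad = 0.332+1 = 1.332; w = 0.332 - 0.1·(1.332) = 0.1988
step 3: grad = 0.1988+1 = 1.1988; w = 0.1988 - 0.1·(1.1988) = 0.07892

0.07892


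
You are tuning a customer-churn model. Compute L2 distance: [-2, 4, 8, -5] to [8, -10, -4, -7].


d = √((-2-8)² + (4+ 10)² + (8+ 4)² + (-5+ 7)²)
  = √(100 + 196 + 144 + 4)
  = √444 = 21.0713

21.0713


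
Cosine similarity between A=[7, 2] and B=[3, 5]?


A·B = 7·3 + 2·5 = 31
‖A‖ = √53 = 7.2801, ‖B‖ = √34 = 5.831
cos = 31/(√53·√34) = 31/√1802 = 0.7303

0.7303


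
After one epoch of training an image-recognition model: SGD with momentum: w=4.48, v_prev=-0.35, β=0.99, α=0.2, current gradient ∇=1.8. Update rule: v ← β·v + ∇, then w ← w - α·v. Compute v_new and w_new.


v_new = 0.99·-0.35 + 1.8 = -0.3465 + 1.8 = 1.4535
w_new = 4.48 - 0.2·1.4535 = 4.48 - 0.2907 = 4.1893

v_new=1.4535, w_new=4.1893


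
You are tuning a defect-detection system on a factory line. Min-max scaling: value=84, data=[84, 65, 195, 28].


min=28, max=195
(84-28)/(195-28) = 56/167 = 0.3353

0.3353


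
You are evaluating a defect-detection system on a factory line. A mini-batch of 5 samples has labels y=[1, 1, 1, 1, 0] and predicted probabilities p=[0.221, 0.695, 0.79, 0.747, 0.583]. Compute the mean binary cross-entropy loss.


L[0] = -ln(0.221) = 1.5096
L[1] = -ln(0.695) = 0.3638
L[2] = -ln(0.79) = 0.2357
L[3] = -ln(0.747) = 0.2917
L[4] = -ln(1-0.583) = -ln(0.417) = 0.8747
mean = (1.5096 + 0.3638 + 0.2357 + 0.2917 + 0.8747)/5 = 0.6551

0.6551


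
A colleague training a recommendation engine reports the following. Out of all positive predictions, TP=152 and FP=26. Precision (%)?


Precision = TP/(TP+FP)
= 152/(152+26)
= 152/178 = 85.39%

85.39%


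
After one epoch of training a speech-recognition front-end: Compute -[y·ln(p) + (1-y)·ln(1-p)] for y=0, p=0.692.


BCE = -[y·ln(p) + (1-y)·ln(1-p)]
= -0 - 1·ln(1-0.692)
= -ln(0.308) = 1.1777

1.1777


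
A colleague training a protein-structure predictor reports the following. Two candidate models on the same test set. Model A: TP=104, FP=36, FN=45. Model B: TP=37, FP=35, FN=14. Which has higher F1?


Model A: P=104/140=0.7429, R=104/149=0.698, F1=2PR/(P+R)=2TP/(2TP+FP+FN)=208/289=0.7197
Model B: P=37/72=0.5139, R=37/51=0.7255, F1=2PR/(P+R)=2TP/(2TP+FP+FN)=74/123=0.6016
0.7197 > 0.6016 → Model A

Model A


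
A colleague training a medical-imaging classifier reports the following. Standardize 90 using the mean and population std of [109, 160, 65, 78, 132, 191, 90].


μ = 117.8571, σ = 42.3638
z = (90 - 117.8571)/42.3638 = -0.6576

-0.6576


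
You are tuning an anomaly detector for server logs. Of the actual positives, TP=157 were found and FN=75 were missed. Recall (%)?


Recall = TP/(TP+FN)
= 157/(157+75)
= 157/232 = 67.67%

67.67%


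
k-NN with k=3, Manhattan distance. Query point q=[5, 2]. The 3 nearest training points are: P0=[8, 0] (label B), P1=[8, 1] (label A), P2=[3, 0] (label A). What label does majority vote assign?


d(q,P0) = 5  (label B)
d(q,P1) = 4  (label A)
d(q,P2) = 4  (label A)
Votes: A=2, B=1
Majority → A

A


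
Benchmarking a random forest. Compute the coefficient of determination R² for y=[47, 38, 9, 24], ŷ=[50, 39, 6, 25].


ȳ = 29.5
SS_res = Σ(y-ŷ)² = 20
SS_tot = Σ(y-ȳ)² = 829
R² = 1 - SS_res/SS_tot = 1 - 0.0241 = 0.9759

0.9759


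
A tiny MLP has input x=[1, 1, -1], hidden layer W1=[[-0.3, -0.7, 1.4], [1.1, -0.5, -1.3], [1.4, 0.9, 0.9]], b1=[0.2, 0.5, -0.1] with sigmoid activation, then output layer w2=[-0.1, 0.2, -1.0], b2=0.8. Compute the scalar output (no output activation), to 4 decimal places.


z1[0] = (-0.3)·(1) + (-0.7)·(1) + (1.4)·(-1) + 0.2 = -2.2
z1[1] = (1.1)·(1) + (-0.5)·(1) + (-1.3)·(-1) + 0.5 = 2.4
z1[2] = (1.4)·(1) + (0.9)·(1) + (0.9)·(-1) - 0.1 = 1.3
h = sigmoid(z1) = [0.0998, 0.9168, 0.7858]
output = (-0.1)·(0.0998) + (0.2)·(0.9168) + (-1.0)·(0.7858) + 0.8 = 0.1876

0.1876


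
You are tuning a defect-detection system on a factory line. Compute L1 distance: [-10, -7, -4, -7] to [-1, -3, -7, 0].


d = |-10+ 1| + |-7+ 3| + |-4+ 7| + |-7-0|
  = 9 + 4 + 3 + 7
  = 23

23


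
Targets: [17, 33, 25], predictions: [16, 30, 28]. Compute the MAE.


Absolute errors: |17-16|=1, |33-30|=3, |25-28|=3
Sum = 7
MAE = 7/3 = 7/3

7/3


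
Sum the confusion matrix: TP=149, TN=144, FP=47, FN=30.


Total = TP + TN + FP + FN
= 149 + 144 + 47 + 30
= 370
(Predicted positive: 196, predicted negative: 174)

370


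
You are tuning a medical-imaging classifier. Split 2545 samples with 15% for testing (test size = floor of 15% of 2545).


Test = ⌊2545·15/100⌋ = 381
Train = 2545 - 381 = 2164

Train: 2164, Test: 381


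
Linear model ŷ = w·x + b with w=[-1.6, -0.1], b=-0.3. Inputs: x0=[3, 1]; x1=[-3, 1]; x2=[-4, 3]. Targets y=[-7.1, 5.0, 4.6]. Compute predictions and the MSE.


ŷ0 = (-1.6)·(3) + (-0.1)·(1) - 0.3 = -5.2
ŷ1 = (-1.6)·(-3) + (-0.1)·(1) - 0.3 = 4.4
ŷ2 = (-1.6)·(-4) + (-0.1)·(3) - 0.3 = 5.8
errors² = [3.61, 0.36, 1.44]
MSE = 5.4100/3 = 1.8033

1.8033


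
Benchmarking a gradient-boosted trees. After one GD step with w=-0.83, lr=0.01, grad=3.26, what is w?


w_new = w - α·∇
= -0.83 - 0.01·3.26
= -0.83 - 0.0326
= -0.8626

-0.8626


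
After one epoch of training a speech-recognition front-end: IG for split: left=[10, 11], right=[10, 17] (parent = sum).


Parent = [20, 28], H_parent = 0.9799
H_left = 0.9984 (n=21), H_right = 0.951 (n=27)
H_children = (21/48)·0.9984 + (27/48)·0.951 = 0.9717
IG = 0.9799 - 0.9717 = 0.0082

0.0082


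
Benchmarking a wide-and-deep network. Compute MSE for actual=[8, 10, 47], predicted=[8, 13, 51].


Squared errors: (8-8)²=0, (10-13)²=9, (47-51)²=16
Sum = 25
MSE = 25/3 = 25/3

25/3


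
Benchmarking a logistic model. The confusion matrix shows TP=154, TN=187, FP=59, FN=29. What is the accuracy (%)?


Accuracy = (TP+TN)/(TP+TN+FP+FN)
= (154+187)/(429)
= 341/429 = 79.49%

79.49%


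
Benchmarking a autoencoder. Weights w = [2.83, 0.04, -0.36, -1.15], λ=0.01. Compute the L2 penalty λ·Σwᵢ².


‖w‖₂² = (2.83)² + (0.04)² + (-0.36)² + (-1.15)²
     = 8.0089 + 0.0016 + 0.1296 + 1.3225
     = 9.4626
λ·‖w‖₂² = 0.01·9.4626 = 0.094626

0.094626


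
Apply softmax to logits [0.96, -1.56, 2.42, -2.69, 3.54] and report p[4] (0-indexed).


Exponentials: e^0.96=2.6117, e^-1.56=0.2101, e^2.42=11.2459, e^-2.69=0.0679, e^3.54=34.4669
Sum = 48.6025
Softmax = [0.0537, 0.0043, 0.2314, 0.0014, 0.7092]
p[4] = 34.4669/48.6025 = 0.7092

0.7092


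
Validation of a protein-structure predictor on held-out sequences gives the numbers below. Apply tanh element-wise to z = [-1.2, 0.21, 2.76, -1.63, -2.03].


tanh(-1.2) = -0.8337
tanh(0.21) = 0.207
tanh(2.76) = 0.992
tanh(-1.63) = -0.9261
tanh(-2.03) = -0.9661
result = [-0.8337, 0.207, 0.992, -0.9261, -0.9661]

[-0.8337, 0.207, 0.992, -0.9261, -0.9661]


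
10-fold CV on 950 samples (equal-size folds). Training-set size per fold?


Fold size = 950/10 = 95
Training per fold = 950 - 95 = 855

855
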